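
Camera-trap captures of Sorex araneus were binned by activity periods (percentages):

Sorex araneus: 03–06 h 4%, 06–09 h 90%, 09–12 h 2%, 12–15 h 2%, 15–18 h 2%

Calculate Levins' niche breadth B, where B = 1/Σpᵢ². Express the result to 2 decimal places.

1.23

Convert percentages to proportions (divide by 100).
Σpᵢ² = 0.04² + 0.90² + 0.02² + 0.02² + 0.02² = 0.0016 + 0.8100 + 0.0004 + 0.0004 + 0.0004 = 0.8128
B = 1 / 0.8128 = 1.2303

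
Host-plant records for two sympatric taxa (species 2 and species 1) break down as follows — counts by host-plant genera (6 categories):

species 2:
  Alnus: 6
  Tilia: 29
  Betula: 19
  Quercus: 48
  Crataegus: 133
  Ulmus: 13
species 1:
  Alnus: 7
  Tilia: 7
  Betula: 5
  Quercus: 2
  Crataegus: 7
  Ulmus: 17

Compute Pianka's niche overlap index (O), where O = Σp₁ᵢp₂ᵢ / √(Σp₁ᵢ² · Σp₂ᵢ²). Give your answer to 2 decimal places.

0.50

Proportions for species 2 (n=248): 6/248=0.0242, 29/248=0.1169, 19/248=0.0766, 48/248=0.1935, 133/248=0.5363, 13/248=0.0524
Proportions for species 1 (n=45): 7/45=0.1556, 7/45=0.1556, 5/45=0.1111, 2/45=0.0444, 7/45=0.1556, 17/45=0.3778
Σ p₁ᵢp₂ᵢ = 0.003766 + 0.018190 + 0.008510 + 0.008591 + 0.083448 + 0.019797 = 0.142302
Σp_1ᵢ² = 0.0242² + 0.1169² + 0.0766² + 0.1935² + 0.5363² + 0.0524² = 0.000586 + 0.013666 + 0.005868 + 0.037442 + 0.287618 + 0.002746 = 0.347926
Σp_2ᵢ² = 0.1556² + 0.1556² + 0.1111² + 0.0444² + 0.1556² + 0.3778² = 0.024211 + 0.024211 + 0.012343 + 0.001971 + 0.024211 + 0.142733 = 0.229680
O = 0.142302 / √(0.347926 × 0.229680) = 0.142302 / 0.2826865 = 0.5034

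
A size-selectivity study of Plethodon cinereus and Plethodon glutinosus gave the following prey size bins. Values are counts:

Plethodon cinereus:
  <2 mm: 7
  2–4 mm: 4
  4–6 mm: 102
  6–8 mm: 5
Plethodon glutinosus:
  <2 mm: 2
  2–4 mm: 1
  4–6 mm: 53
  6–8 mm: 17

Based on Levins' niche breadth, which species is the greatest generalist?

Proportions for Plethodon cinereus (n=118): 7/118=0.0593, 4/118=0.0339, 102/118=0.8644, 5/118=0.0424
Proportions for Plethodon glutinosus (n=73): 2/73=0.0274, 1/73=0.0137, 53/73=0.7260, 17/73=0.2329
Σp_cineᵢ² = 0.0593² + 0.0339² + 0.8644² + 0.0424² = 0.003516 + 0.001149 + 0.747187 + 0.001798 = 0.753650
B_cine = 1 / 0.753650 = 1.3269
Σp_glutᵢ² = 0.0274² + 0.0137² + 0.7260² + 0.2329² = 0.000751 + 0.000188 + 0.527076 + 0.054242 = 0.582257
B_glut = 1 / 0.582257 = 1.7175
Highest B → broadest niche (most generalist): Plethodon glutinosus (B = 1.72).

Plethodon glutinosus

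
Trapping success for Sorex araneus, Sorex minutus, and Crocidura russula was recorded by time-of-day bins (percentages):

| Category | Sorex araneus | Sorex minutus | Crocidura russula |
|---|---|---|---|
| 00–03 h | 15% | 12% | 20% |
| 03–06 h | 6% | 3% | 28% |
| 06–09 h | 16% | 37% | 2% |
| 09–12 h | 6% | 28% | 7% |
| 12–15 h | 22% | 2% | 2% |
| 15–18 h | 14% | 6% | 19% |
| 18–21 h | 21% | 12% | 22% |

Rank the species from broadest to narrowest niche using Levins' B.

Sorex araneus > Crocidura russula > Sorex minutus

Convert percentages to proportions (divide by 100).
Σp_aranᵢ² = 0.15² + 0.06² + 0.16² + 0.06² + 0.22² + 0.14² + 0.21² = 0.0225 + 0.0036 + 0.0256 + 0.0036 + 0.0484 + 0.0196 + 0.0441 = 0.1674
B_aran = 1 / 0.1674 = 5.9737
Σp_minuᵢ² = 0.12² + 0.03² + 0.37² + 0.28² + 0.02² + 0.06² + 0.12² = 0.0144 + 0.0009 + 0.1369 + 0.0784 + 0.0004 + 0.0036 + 0.0144 = 0.2490
B_minu = 1 / 0.2490 = 4.0161
Σp_russᵢ² = 0.20² + 0.28² + 0.02² + 0.07² + 0.02² + 0.19² + 0.22² = 0.0400 + 0.0784 + 0.0004 + 0.0049 + 0.0004 + 0.0361 + 0.0484 = 0.2086
B_russ = 1 / 0.2086 = 4.7939
Ranking by B (broadest → narrowest): Sorex araneus (5.97) > Crocidura russula (4.79) > Sorex minutus (4.02)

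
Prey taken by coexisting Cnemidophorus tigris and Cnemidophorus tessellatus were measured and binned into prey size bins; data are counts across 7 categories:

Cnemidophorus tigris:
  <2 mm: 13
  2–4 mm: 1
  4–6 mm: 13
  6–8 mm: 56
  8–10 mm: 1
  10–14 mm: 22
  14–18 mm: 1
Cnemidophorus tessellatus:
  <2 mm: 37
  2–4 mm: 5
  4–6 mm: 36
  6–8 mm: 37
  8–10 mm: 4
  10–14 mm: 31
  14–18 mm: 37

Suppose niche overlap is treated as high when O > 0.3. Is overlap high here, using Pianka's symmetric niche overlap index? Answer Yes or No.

Proportions for Cnemidophorus tigris (n=107): 13/107=0.1215, 1/107=0.0093, 13/107=0.1215, 56/107=0.5234, 1/107=0.0093, 22/107=0.2056, 1/107=0.0093
Proportions for Cnemidophorus tessellatus (n=187): 37/187=0.1979, 5/187=0.0267, 36/187=0.1925, 37/187=0.1979, 4/187=0.0214, 31/187=0.1658, 37/187=0.1979
Σ p₁ᵢp₂ᵢ = 0.024045 + 0.000248 + 0.023389 + 0.103581 + 0.000199 + 0.034088 + 0.001840 = 0.187390
Σp_1ᵢ² = 0.1215² + 0.0093² + 0.1215² + 0.5234² + 0.0093² + 0.2056² + 0.0093² = 0.014762 + 0.000086 + 0.014762 + 0.273948 + 0.000086 + 0.042271 + 0.000086 = 0.346001
Σp_2ᵢ² = 0.1979² + 0.0267² + 0.1925² + 0.1979² + 0.0214² + 0.1658² + 0.1979² = 0.039164 + 0.000713 + 0.037056 + 0.039164 + 0.000458 + 0.027490 + 0.039164 = 0.183209
O = 0.187390 / √(0.346001 × 0.183209) = 0.187390 / 0.2517747 = 0.7443
O = 0.7443 > 0.3 → Yes.

Yes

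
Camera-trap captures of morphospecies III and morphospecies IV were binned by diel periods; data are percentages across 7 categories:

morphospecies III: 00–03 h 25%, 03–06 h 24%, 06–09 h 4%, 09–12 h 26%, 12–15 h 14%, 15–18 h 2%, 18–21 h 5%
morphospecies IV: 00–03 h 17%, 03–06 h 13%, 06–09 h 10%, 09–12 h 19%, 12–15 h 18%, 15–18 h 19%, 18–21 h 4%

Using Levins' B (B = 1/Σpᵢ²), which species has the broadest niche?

morphospecies IV

Convert percentages to proportions (divide by 100).
Σp_IIIᵢ² = 0.25² + 0.24² + 0.04² + 0.26² + 0.14² + 0.02² + 0.05² = 0.0625 + 0.0576 + 0.0016 + 0.0676 + 0.0196 + 0.0004 + 0.0025 = 0.2118
B_III = 1 / 0.2118 = 4.7214
Σp_IVᵢ² = 0.17² + 0.13² + 0.10² + 0.19² + 0.18² + 0.19² + 0.04² = 0.0289 + 0.0169 + 0.0100 + 0.0361 + 0.0324 + 0.0361 + 0.0016 = 0.1620
B_IV = 1 / 0.1620 = 6.1728
Highest B → broadest niche (most generalist): morphospecies IV (B = 6.17).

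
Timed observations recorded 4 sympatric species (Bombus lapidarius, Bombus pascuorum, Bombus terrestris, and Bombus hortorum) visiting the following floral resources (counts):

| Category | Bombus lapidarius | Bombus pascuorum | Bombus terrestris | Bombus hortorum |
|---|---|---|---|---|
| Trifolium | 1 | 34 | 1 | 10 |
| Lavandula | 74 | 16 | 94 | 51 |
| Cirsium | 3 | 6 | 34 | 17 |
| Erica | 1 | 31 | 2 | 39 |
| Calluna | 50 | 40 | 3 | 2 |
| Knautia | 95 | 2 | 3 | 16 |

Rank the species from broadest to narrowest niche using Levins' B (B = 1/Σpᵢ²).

Bombus pascuorum > Bombus hortorum > Bombus lapidarius > Bombus terrestris

Proportions for Bombus lapidarius (n=224): 1/224=0.0045, 74/224=0.3304, 3/224=0.0134, 1/224=0.0045, 50/224=0.2232, 95/224=0.4241
Proportions for Bombus pascuorum (n=129): 34/129=0.2636, 16/129=0.1240, 6/129=0.0465, 31/129=0.2403, 40/129=0.3101, 2/129=0.0155
Proportions for Bombus terrestris (n=137): 1/137=0.0073, 94/137=0.6861, 34/137=0.2482, 2/137=0.0146, 3/137=0.0219, 3/137=0.0219
Proportions for Bombus hortorum (n=135): 10/135=0.0741, 51/135=0.3778, 17/135=0.1259, 39/135=0.2889, 2/135=0.0148, 16/135=0.1185
Σp_lapiᵢ² = 0.0045² + 0.3304² + 0.0134² + 0.0045² + 0.2232² + 0.4241² = 0.000020 + 0.109164 + 0.000180 + 0.000020 + 0.049818 + 0.179861 = 0.339063
B_lapi = 1 / 0.339063 = 2.9493
Σp_pascᵢ² = 0.2636² + 0.1240² + 0.0465² + 0.2403² + 0.3101² + 0.0155² = 0.069485 + 0.015376 + 0.002162 + 0.057744 + 0.096162 + 0.000240 = 0.241169
B_pasc = 1 / 0.241169 = 4.1465
Σp_terrᵢ² = 0.0073² + 0.6861² + 0.2482² + 0.0146² + 0.0219² + 0.0219² = 0.000053 + 0.470733 + 0.061603 + 0.000213 + 0.000480 + 0.000480 = 0.533562
B_terr = 1 / 0.533562 = 1.8742
Σp_hortᵢ² = 0.0741² + 0.3778² + 0.1259² + 0.2889² + 0.0148² + 0.1185² = 0.005491 + 0.142733 + 0.015851 + 0.083463 + 0.000219 + 0.014042 = 0.261799
B_hort = 1 / 0.261799 = 3.8197
Ranking by B (broadest → narrowest): Bombus pascuorum (4.15) > Bombus hortorum (3.82) > Bombus lapidarius (2.95) > Bombus terrestris (1.87)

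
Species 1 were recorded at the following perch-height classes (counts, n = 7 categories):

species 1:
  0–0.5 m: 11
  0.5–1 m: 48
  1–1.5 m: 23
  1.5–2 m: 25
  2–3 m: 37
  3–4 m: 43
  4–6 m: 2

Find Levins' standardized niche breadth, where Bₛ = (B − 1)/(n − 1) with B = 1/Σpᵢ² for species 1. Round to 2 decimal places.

0.71

Proportions for species 1 (n=189): 11/189=0.0582, 48/189=0.2540, 23/189=0.1217, 25/189=0.1323, 37/189=0.1958, 43/189=0.2275, 2/189=0.0106
Σpᵢ² = 0.0582² + 0.2540² + 0.1217² + 0.1323² + 0.1958² + 0.2275² + 0.0106² = 0.003387 + 0.064516 + 0.014811 + 0.017503 + 0.038338 + 0.051756 + 0.000112 = 0.190423
B = 1 / 0.190423 = 5.2515
Bₛ = (B − 1)/(n − 1) = (5.2515 − 1)/(7 − 1) = 4.2515/6 = 0.7086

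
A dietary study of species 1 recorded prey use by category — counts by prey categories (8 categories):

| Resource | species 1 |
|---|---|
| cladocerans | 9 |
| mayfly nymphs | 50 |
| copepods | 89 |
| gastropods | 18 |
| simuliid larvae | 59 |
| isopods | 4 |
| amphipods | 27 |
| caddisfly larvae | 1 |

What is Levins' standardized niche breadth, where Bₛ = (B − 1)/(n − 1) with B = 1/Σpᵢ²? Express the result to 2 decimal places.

0.48

Proportions for species 1 (n=257): 9/257=0.0350, 50/257=0.1946, 89/257=0.3463, 18/257=0.0700, 59/257=0.2296, 4/257=0.0156, 27/257=0.1051, 1/257=0.0039
Σpᵢ² = 0.0350² + 0.1946² + 0.3463² + 0.0700² + 0.2296² + 0.0156² + 0.1051² + 0.0039² = 0.001225 + 0.037869 + 0.119924 + 0.004900 + 0.052716 + 0.000243 + 0.011046 + 0.000015 = 0.227938
B = 1 / 0.227938 = 4.3872
Bₛ = (B − 1)/(n − 1) = (4.3872 − 1)/(8 − 1) = 3.3872/7 = 0.4839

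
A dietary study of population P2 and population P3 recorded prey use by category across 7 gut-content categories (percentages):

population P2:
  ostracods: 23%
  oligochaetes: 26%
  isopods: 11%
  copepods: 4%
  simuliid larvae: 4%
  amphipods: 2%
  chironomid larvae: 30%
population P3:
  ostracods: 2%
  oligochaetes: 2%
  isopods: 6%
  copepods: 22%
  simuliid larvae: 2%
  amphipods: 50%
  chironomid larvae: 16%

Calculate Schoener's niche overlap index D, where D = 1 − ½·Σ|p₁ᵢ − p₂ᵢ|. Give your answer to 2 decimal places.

Convert percentages to proportions (divide by 100).
Σ|p₁ᵢ − p₂ᵢ| = 0.21 + 0.24 + 0.05 + 0.18 + 0.02 + 0.48 + 0.14 = 1.32
D = 1 − ½ × 1.32 = 1 − 0.660 = 0.3400

0.34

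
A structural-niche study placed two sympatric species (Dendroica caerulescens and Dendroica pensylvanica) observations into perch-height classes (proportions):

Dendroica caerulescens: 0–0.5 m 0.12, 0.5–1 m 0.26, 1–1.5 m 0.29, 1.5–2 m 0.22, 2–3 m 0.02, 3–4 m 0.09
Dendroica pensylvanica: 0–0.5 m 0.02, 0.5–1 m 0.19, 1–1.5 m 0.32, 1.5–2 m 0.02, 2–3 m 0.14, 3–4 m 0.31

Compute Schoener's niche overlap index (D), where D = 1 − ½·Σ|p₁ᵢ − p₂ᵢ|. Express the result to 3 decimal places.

Σ|p₁ᵢ − p₂ᵢ| = 0.10 + 0.07 + 0.03 + 0.20 + 0.12 + 0.22 = 0.74
D = 1 − ½ × 0.74 = 1 − 0.370 = 0.63000

0.630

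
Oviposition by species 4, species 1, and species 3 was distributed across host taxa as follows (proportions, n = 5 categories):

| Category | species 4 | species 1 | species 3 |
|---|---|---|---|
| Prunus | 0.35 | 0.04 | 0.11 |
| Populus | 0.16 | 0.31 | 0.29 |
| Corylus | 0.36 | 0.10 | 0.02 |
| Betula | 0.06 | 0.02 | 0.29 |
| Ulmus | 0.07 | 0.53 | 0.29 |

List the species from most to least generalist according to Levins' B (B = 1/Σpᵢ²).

species 3 > species 4 > species 1

Σp_4ᵢ² = 0.35² + 0.16² + 0.36² + 0.06² + 0.07² = 0.1225 + 0.0256 + 0.1296 + 0.0036 + 0.0049 = 0.2862
B_4 = 1 / 0.2862 = 3.4941
Σp_1ᵢ² = 0.04² + 0.31² + 0.10² + 0.02² + 0.53² = 0.0016 + 0.0961 + 0.0100 + 0.0004 + 0.2809 = 0.3890
B_1 = 1 / 0.3890 = 2.5707
Σp_3ᵢ² = 0.11² + 0.29² + 0.02² + 0.29² + 0.29² = 0.0121 + 0.0841 + 0.0004 + 0.0841 + 0.0841 = 0.2648
B_3 = 1 / 0.2648 = 3.7764
Ranking by B (broadest → narrowest): species 3 (3.78) > species 4 (3.49) > species 1 (2.57)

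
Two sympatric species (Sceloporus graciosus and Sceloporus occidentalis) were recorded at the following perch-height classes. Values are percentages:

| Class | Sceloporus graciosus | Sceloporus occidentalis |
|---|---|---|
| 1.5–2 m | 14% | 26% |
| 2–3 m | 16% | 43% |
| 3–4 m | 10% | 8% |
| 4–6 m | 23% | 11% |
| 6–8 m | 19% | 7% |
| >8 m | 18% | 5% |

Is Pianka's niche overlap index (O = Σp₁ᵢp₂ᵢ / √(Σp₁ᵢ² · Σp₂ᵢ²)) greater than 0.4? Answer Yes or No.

Convert percentages to proportions (divide by 100).
Σ p₁ᵢp₂ᵢ = 0.0364 + 0.0688 + 0.0080 + 0.0253 + 0.0133 + 0.0090 = 0.1608
Σp_1ᵢ² = 0.14² + 0.16² + 0.10² + 0.23² + 0.19² + 0.18² = 0.0196 + 0.0256 + 0.0100 + 0.0529 + 0.0361 + 0.0324 = 0.1766
Σp_2ᵢ² = 0.26² + 0.43² + 0.08² + 0.11² + 0.07² + 0.05² = 0.0676 + 0.1849 + 0.0064 + 0.0121 + 0.0049 + 0.0025 = 0.2784
O = 0.1608 / √(0.1766 × 0.2784) = 0.1608 / 0.22173 = 0.7252
O = 0.7252 > 0.4 → Yes.

Yes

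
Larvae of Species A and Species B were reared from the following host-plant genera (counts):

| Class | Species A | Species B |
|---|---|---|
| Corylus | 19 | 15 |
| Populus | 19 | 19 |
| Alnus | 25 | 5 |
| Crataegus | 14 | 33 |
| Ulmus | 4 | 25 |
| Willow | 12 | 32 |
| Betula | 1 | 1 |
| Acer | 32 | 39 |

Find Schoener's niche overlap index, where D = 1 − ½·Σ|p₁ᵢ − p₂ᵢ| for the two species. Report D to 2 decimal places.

0.71

Proportions for Species A (n=126): 19/126=0.1508, 19/126=0.1508, 25/126=0.1984, 14/126=0.1111, 4/126=0.0317, 12/126=0.0952, 1/126=0.0079, 32/126=0.2540
Proportions for Species B (n=169): 15/169=0.0888, 19/169=0.1124, 5/169=0.0296, 33/169=0.1953, 25/169=0.1479, 32/169=0.1893, 1/169=0.0059, 39/169=0.2308
Σ|p₁ᵢ − p₂ᵢ| = 0.0620 + 0.0384 + 0.1688 + 0.0842 + 0.1162 + 0.0941 + 0.0020 + 0.0232 = 0.5889
D = 1 − ½ × 0.5889 = 1 − 0.29445 = 0.70555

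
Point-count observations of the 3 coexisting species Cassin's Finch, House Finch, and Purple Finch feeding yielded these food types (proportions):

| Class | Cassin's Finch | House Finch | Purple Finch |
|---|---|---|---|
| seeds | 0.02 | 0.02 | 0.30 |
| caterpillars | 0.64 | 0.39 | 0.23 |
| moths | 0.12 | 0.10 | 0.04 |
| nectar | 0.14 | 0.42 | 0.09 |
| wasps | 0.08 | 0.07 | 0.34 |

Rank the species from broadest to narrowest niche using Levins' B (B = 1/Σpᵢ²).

Σp_Cassᵢ² = 0.02² + 0.64² + 0.12² + 0.14² + 0.08² = 0.0004 + 0.4096 + 0.0144 + 0.0196 + 0.0064 = 0.4504
B_Cass = 1 / 0.4504 = 2.2202
Σp_Housᵢ² = 0.02² + 0.39² + 0.10² + 0.42² + 0.07² = 0.0004 + 0.1521 + 0.0100 + 0.1764 + 0.0049 = 0.3438
B_Hous = 1 / 0.3438 = 2.9087
Σp_Purpᵢ² = 0.30² + 0.23² + 0.04² + 0.09² + 0.34² = 0.0900 + 0.0529 + 0.0016 + 0.0081 + 0.1156 = 0.2682
B_Purp = 1 / 0.2682 = 3.7286
Ranking by B (broadest → narrowest): Purple Finch (3.73) > House Finch (2.91) > Cassin's Finch (2.22)

Purple Finch > House Finch > Cassin's Finch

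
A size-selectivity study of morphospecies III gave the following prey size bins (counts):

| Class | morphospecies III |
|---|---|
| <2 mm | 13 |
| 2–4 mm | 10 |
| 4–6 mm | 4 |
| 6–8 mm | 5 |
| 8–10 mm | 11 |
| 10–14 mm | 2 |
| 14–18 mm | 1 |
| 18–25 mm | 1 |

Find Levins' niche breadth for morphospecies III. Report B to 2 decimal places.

5.05

Proportions for morphospecies III (n=47): 13/47=0.2766, 10/47=0.2128, 4/47=0.0851, 5/47=0.1064, 11/47=0.2340, 2/47=0.0426, 1/47=0.0213, 1/47=0.0213
Σpᵢ² = 0.2766² + 0.2128² + 0.0851² + 0.1064² + 0.2340² + 0.0426² + 0.0213² + 0.0213² = 0.076508 + 0.045284 + 0.007242 + 0.011321 + 0.054756 + 0.001815 + 0.000454 + 0.000454 = 0.197834
B = 1 / 0.197834 = 5.0547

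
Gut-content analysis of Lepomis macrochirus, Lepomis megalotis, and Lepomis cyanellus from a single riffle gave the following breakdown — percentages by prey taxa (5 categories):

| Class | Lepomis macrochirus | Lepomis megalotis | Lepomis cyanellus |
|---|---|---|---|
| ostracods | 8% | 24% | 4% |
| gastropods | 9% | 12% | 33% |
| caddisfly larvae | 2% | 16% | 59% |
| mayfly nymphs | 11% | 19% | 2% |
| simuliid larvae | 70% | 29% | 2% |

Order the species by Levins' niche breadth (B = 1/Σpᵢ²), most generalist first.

Convert percentages to proportions (divide by 100).
Σp_macrᵢ² = 0.08² + 0.09² + 0.02² + 0.11² + 0.70² = 0.0064 + 0.0081 + 0.0004 + 0.0121 + 0.4900 = 0.5170
B_macr = 1 / 0.5170 = 1.9342
Σp_megaᵢ² = 0.24² + 0.12² + 0.16² + 0.19² + 0.29² = 0.0576 + 0.0144 + 0.0256 + 0.0361 + 0.0841 = 0.2178
B_mega = 1 / 0.2178 = 4.5914
Σp_cyanᵢ² = 0.04² + 0.33² + 0.59² + 0.02² + 0.02² = 0.0016 + 0.1089 + 0.3481 + 0.0004 + 0.0004 = 0.4594
B_cyan = 1 / 0.4594 = 2.1768
Ranking by B (broadest → narrowest): Lepomis megalotis (4.59) > Lepomis cyanellus (2.18) > Lepomis macrochirus (1.93)

Lepomis megalotis > Lepomis cyanellus > Lepomis macrochirus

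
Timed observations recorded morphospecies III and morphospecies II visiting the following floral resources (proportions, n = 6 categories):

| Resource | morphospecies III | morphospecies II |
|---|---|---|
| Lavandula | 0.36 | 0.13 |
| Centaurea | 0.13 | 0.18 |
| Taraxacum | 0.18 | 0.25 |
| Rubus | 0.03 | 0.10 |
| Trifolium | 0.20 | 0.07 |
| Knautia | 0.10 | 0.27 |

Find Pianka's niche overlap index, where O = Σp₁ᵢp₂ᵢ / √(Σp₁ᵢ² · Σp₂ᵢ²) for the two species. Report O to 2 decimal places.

0.74

Σ p₁ᵢp₂ᵢ = 0.0468 + 0.0234 + 0.0450 + 0.0030 + 0.0140 + 0.0270 = 0.1592
Σp_1ᵢ² = 0.36² + 0.13² + 0.18² + 0.03² + 0.20² + 0.10² = 0.1296 + 0.0169 + 0.0324 + 0.0009 + 0.0400 + 0.0100 = 0.2298
Σp_2ᵢ² = 0.13² + 0.18² + 0.25² + 0.10² + 0.07² + 0.27² = 0.0169 + 0.0324 + 0.0625 + 0.0100 + 0.0049 + 0.0729 = 0.1996
O = 0.1592 / √(0.2298 × 0.1996) = 0.1592 / 0.21417 = 0.7433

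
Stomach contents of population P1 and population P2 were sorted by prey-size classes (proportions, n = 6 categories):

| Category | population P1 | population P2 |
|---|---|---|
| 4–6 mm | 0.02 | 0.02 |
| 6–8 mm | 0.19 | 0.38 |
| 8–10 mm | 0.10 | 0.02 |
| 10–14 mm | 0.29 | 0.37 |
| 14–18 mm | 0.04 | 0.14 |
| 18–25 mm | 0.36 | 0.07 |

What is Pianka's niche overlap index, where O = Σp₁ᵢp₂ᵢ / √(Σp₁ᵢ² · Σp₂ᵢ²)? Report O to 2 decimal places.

0.75

Σ p₁ᵢp₂ᵢ = 0.0004 + 0.0722 + 0.0020 + 0.1073 + 0.0056 + 0.0252 = 0.2127
Σp_1ᵢ² = 0.02² + 0.19² + 0.10² + 0.29² + 0.04² + 0.36² = 0.0004 + 0.0361 + 0.0100 + 0.0841 + 0.0016 + 0.1296 = 0.2618
Σp_2ᵢ² = 0.02² + 0.38² + 0.02² + 0.37² + 0.14² + 0.07² = 0.0004 + 0.1444 + 0.0004 + 0.1369 + 0.0196 + 0.0049 = 0.3066
O = 0.2127 / √(0.2618 × 0.3066) = 0.2127 / 0.28332 = 0.7507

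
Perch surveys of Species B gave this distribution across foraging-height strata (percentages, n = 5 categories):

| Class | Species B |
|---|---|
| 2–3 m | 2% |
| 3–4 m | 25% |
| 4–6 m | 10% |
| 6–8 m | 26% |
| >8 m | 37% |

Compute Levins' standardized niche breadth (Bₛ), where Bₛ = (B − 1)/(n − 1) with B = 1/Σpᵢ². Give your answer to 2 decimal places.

0.65

Convert percentages to proportions (divide by 100).
Σpᵢ² = 0.02² + 0.25² + 0.10² + 0.26² + 0.37² = 0.0004 + 0.0625 + 0.0100 + 0.0676 + 0.1369 = 0.2774
B = 1 / 0.2774 = 3.6049
Bₛ = (B − 1)/(n − 1) = (3.6049 − 1)/(5 − 1) = 2.6049/4 = 0.6512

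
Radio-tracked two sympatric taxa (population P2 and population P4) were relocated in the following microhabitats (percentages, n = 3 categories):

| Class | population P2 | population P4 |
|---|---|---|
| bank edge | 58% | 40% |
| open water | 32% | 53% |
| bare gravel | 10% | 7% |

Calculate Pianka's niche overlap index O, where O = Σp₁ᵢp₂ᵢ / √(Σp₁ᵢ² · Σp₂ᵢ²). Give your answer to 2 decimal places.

Convert percentages to proportions (divide by 100).
Σ p₁ᵢp₂ᵢ = 0.2320 + 0.1696 + 0.0070 = 0.4086
Σp_1ᵢ² = 0.58² + 0.32² + 0.10² = 0.3364 + 0.1024 + 0.0100 = 0.4488
Σp_2ᵢ² = 0.40² + 0.53² + 0.07² = 0.1600 + 0.2809 + 0.0049 = 0.4458
O = 0.4086 / √(0.4488 × 0.4458) = 0.4086 / 0.44730 = 0.9135

0.91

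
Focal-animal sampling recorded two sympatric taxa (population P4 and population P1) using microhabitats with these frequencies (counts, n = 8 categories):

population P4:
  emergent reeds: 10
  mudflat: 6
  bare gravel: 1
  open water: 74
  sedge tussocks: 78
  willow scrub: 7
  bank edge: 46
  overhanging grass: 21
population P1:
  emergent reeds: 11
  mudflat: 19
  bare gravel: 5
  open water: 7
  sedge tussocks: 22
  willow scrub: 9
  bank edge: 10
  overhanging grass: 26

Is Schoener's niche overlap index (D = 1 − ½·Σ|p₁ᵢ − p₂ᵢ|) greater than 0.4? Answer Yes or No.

Yes

Proportions for population P4 (n=243): 10/243=0.0412, 6/243=0.0247, 1/243=0.0041, 74/243=0.3045, 78/243=0.3210, 7/243=0.0288, 46/243=0.1893, 21/243=0.0864
Proportions for population P1 (n=109): 11/109=0.1009, 19/109=0.1743, 5/109=0.0459, 7/109=0.0642, 22/109=0.2018, 9/109=0.0826, 10/109=0.0917, 26/109=0.2385
Σ|p₁ᵢ − p₂ᵢ| = 0.0597 + 0.1496 + 0.0418 + 0.2403 + 0.1192 + 0.0538 + 0.0976 + 0.1521 = 0.9141
D = 1 − ½ × 0.9141 = 1 − 0.45705 = 0.54295
D = 0.54295 > 0.4 → Yes.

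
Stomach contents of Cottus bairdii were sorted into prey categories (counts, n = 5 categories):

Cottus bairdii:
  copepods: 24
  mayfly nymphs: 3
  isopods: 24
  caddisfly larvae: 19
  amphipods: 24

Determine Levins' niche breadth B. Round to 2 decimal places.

Proportions for Cottus bairdii (n=94): 24/94=0.2553, 3/94=0.0319, 24/94=0.2553, 19/94=0.2021, 24/94=0.2553
Σpᵢ² = 0.2553² + 0.0319² + 0.2553² + 0.2021² + 0.2553² = 0.065178 + 0.001018 + 0.065178 + 0.040844 + 0.065178 = 0.237396
B = 1 / 0.237396 = 4.2124

4.21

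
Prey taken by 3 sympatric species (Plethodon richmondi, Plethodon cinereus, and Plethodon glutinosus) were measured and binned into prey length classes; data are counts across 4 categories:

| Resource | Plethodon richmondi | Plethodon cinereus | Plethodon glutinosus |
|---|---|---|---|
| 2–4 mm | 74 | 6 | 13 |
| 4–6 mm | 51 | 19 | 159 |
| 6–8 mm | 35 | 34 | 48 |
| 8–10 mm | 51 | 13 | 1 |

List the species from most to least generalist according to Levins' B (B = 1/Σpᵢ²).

Plethodon richmondi > Plethodon cinereus > Plethodon glutinosus

Proportions for Plethodon richmondi (n=211): 74/211=0.3507, 51/211=0.2417, 35/211=0.1659, 51/211=0.2417
Proportions for Plethodon cinereus (n=72): 6/72=0.0833, 19/72=0.2639, 34/72=0.4722, 13/72=0.1806
Proportions for Plethodon glutinosus (n=221): 13/221=0.0588, 159/221=0.7195, 48/221=0.2172, 1/221=0.0045
Σp_richᵢ² = 0.3507² + 0.2417² + 0.1659² + 0.2417² = 0.122990 + 0.058419 + 0.027523 + 0.058419 = 0.267351
B_rich = 1 / 0.267351 = 3.7404
Σp_cineᵢ² = 0.0833² + 0.2639² + 0.4722² + 0.1806² = 0.006939 + 0.069643 + 0.222973 + 0.032616 = 0.332171
B_cine = 1 / 0.332171 = 3.0105
Σp_glutᵢ² = 0.0588² + 0.7195² + 0.2172² + 0.0045² = 0.003457 + 0.517680 + 0.047176 + 0.000020 = 0.568333
B_glut = 1 / 0.568333 = 1.7595
Ranking by B (broadest → narrowest): Plethodon richmondi (3.74) > Plethodon cinereus (3.01) > Plethodon glutinosus (1.76)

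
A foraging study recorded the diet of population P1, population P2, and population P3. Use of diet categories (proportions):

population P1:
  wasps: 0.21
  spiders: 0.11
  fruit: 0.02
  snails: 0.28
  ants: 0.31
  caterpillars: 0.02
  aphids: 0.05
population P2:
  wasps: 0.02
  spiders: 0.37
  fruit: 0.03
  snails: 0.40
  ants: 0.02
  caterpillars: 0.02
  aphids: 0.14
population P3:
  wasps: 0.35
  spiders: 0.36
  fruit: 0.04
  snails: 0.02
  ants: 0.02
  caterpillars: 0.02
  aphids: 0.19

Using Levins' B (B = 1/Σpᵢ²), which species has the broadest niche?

population P1

Σp_P1ᵢ² = 0.21² + 0.11² + 0.02² + 0.28² + 0.31² + 0.02² + 0.05² = 0.0441 + 0.0121 + 0.0004 + 0.0784 + 0.0961 + 0.0004 + 0.0025 = 0.2340
B_P1 = 1 / 0.2340 = 4.2735
Σp_P2ᵢ² = 0.02² + 0.37² + 0.03² + 0.40² + 0.02² + 0.02² + 0.14² = 0.0004 + 0.1369 + 0.0009 + 0.1600 + 0.0004 + 0.0004 + 0.0196 = 0.3186
B_P2 = 1 / 0.3186 = 3.1387
Σp_P3ᵢ² = 0.35² + 0.36² + 0.04² + 0.02² + 0.02² + 0.02² + 0.19² = 0.1225 + 0.1296 + 0.0016 + 0.0004 + 0.0004 + 0.0004 + 0.0361 = 0.2910
B_P3 = 1 / 0.2910 = 3.4364
Highest B → broadest niche (most generalist): population P1 (B = 4.27).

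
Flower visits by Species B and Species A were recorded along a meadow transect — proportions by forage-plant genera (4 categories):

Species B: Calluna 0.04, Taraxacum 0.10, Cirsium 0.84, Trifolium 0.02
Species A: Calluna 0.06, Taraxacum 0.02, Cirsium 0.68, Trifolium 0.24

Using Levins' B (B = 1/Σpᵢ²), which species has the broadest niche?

Σp_Bᵢ² = 0.04² + 0.10² + 0.84² + 0.02² = 0.0016 + 0.0100 + 0.7056 + 0.0004 = 0.7176
B_B = 1 / 0.7176 = 1.3935
Σp_Aᵢ² = 0.06² + 0.02² + 0.68² + 0.24² = 0.0036 + 0.0004 + 0.4624 + 0.0576 = 0.5240
B_A = 1 / 0.5240 = 1.9084
Highest B → broadest niche (most generalist): Species A (B = 1.91).

Species A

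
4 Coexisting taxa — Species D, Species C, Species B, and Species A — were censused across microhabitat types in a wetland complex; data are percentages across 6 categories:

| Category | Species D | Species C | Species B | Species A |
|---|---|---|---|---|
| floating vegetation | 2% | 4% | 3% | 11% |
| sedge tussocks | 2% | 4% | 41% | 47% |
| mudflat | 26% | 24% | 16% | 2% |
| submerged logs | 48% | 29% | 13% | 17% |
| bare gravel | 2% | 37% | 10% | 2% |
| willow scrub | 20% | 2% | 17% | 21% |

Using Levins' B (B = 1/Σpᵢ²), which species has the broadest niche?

Convert percentages to proportions (divide by 100).
Σp_Dᵢ² = 0.02² + 0.02² + 0.26² + 0.48² + 0.02² + 0.20² = 0.0004 + 0.0004 + 0.0676 + 0.2304 + 0.0004 + 0.0400 = 0.3392
B_D = 1 / 0.3392 = 2.9481
Σp_Cᵢ² = 0.04² + 0.04² + 0.24² + 0.29² + 0.37² + 0.02² = 0.0016 + 0.0016 + 0.0576 + 0.0841 + 0.1369 + 0.0004 = 0.2822
B_C = 1 / 0.2822 = 3.5436
Σp_Bᵢ² = 0.03² + 0.41² + 0.16² + 0.13² + 0.10² + 0.17² = 0.0009 + 0.1681 + 0.0256 + 0.0169 + 0.0100 + 0.0289 = 0.2504
B_B = 1 / 0.2504 = 3.9936
Σp_Aᵢ² = 0.11² + 0.47² + 0.02² + 0.17² + 0.02² + 0.21² = 0.0121 + 0.2209 + 0.0004 + 0.0289 + 0.0004 + 0.0441 = 0.3068
B_A = 1 / 0.3068 = 3.2595
Highest B → broadest niche (most generalist): Species B (B = 3.99).

Species B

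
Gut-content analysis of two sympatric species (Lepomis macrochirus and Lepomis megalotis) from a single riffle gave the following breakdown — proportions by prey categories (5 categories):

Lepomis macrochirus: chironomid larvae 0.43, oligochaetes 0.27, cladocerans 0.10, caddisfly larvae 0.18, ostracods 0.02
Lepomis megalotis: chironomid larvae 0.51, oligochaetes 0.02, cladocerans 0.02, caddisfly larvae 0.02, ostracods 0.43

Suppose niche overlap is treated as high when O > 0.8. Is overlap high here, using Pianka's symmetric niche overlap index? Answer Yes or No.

No

Σ p₁ᵢp₂ᵢ = 0.2193 + 0.0054 + 0.0020 + 0.0036 + 0.0086 = 0.2389
Σp_1ᵢ² = 0.43² + 0.27² + 0.10² + 0.18² + 0.02² = 0.1849 + 0.0729 + 0.0100 + 0.0324 + 0.0004 = 0.3006
Σp_2ᵢ² = 0.51² + 0.02² + 0.02² + 0.02² + 0.43² = 0.2601 + 0.0004 + 0.0004 + 0.0004 + 0.1849 = 0.4462
O = 0.2389 / √(0.3006 × 0.4462) = 0.2389 / 0.36623 = 0.6523
O = 0.6523 < 0.8 → No.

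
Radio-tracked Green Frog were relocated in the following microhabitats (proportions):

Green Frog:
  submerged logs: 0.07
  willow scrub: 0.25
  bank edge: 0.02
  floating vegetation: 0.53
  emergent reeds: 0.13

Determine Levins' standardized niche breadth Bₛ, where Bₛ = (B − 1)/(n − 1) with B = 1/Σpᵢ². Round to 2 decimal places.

Σpᵢ² = 0.07² + 0.25² + 0.02² + 0.53² + 0.13² = 0.0049 + 0.0625 + 0.0004 + 0.2809 + 0.0169 = 0.3656
B = 1 / 0.3656 = 2.7352
Bₛ = (B − 1)/(n − 1) = (2.7352 − 1)/(5 − 1) = 1.7352/4 = 0.4338

0.43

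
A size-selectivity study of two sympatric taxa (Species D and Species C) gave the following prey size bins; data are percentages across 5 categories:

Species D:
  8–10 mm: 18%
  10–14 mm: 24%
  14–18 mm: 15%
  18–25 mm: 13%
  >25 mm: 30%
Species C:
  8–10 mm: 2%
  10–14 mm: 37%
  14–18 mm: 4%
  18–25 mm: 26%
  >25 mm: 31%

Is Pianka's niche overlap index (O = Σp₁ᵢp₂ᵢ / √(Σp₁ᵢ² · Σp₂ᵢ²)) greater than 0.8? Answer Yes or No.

Yes

Convert percentages to proportions (divide by 100).
Σ p₁ᵢp₂ᵢ = 0.0036 + 0.0888 + 0.0060 + 0.0338 + 0.0930 = 0.2252
Σp_1ᵢ² = 0.18² + 0.24² + 0.15² + 0.13² + 0.30² = 0.0324 + 0.0576 + 0.0225 + 0.0169 + 0.0900 = 0.2194
Σp_2ᵢ² = 0.02² + 0.37² + 0.04² + 0.26² + 0.31² = 0.0004 + 0.1369 + 0.0016 + 0.0676 + 0.0961 = 0.3026
O = 0.2252 / √(0.2194 × 0.3026) = 0.2252 / 0.25766 = 0.8740
O = 0.8740 > 0.8 → Yes.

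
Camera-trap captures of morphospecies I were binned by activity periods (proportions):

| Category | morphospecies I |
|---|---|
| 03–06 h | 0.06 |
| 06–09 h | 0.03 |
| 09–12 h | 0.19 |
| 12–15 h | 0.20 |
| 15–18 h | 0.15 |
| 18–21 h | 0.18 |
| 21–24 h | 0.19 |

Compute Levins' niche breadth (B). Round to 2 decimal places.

5.83

Σpᵢ² = 0.06² + 0.03² + 0.19² + 0.20² + 0.15² + 0.18² + 0.19² = 0.0036 + 0.0009 + 0.0361 + 0.0400 + 0.0225 + 0.0324 + 0.0361 = 0.1716
B = 1 / 0.1716 = 5.8275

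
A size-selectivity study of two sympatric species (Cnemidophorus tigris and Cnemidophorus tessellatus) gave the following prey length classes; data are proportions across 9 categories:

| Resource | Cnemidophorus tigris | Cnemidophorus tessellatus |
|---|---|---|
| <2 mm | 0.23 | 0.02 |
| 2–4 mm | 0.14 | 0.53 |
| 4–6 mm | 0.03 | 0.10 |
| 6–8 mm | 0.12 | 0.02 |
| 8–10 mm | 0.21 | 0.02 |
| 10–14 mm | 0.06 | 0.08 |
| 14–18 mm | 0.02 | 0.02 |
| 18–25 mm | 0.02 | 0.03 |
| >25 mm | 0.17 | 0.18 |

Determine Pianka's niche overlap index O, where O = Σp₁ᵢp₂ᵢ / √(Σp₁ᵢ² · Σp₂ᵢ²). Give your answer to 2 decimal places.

Σ p₁ᵢp₂ᵢ = 0.0046 + 0.0742 + 0.0030 + 0.0024 + 0.0042 + 0.0048 + 0.0004 + 0.0006 + 0.0306 = 0.1248
Σp_1ᵢ² = 0.23² + 0.14² + 0.03² + 0.12² + 0.21² + 0.06² + 0.02² + 0.02² + 0.17² = 0.0529 + 0.0196 + 0.0009 + 0.0144 + 0.0441 + 0.0036 + 0.0004 + 0.0004 + 0.0289 = 0.1652
Σp_2ᵢ² = 0.02² + 0.53² + 0.10² + 0.02² + 0.02² + 0.08² + 0.02² + 0.03² + 0.18² = 0.0004 + 0.2809 + 0.0100 + 0.0004 + 0.0004 + 0.0064 + 0.0004 + 0.0009 + 0.0324 = 0.3322
O = 0.1248 / √(0.1652 × 0.3322) = 0.1248 / 0.23426 = 0.5327

0.53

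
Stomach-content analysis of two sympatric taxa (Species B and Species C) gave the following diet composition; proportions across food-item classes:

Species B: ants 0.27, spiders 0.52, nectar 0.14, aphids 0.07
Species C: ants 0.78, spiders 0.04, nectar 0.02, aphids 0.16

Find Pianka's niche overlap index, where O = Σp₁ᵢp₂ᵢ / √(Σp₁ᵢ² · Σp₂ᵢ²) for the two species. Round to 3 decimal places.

0.507

Σ p₁ᵢp₂ᵢ = 0.2106 + 0.0208 + 0.0028 + 0.0112 = 0.2454
Σp_1ᵢ² = 0.27² + 0.52² + 0.14² + 0.07² = 0.0729 + 0.2704 + 0.0196 + 0.0049 = 0.3678
Σp_2ᵢ² = 0.78² + 0.04² + 0.02² + 0.16² = 0.6084 + 0.0016 + 0.0004 + 0.0256 = 0.6360
O = 0.2454 / √(0.3678 × 0.6360) = 0.2454 / 0.483654 = 0.50739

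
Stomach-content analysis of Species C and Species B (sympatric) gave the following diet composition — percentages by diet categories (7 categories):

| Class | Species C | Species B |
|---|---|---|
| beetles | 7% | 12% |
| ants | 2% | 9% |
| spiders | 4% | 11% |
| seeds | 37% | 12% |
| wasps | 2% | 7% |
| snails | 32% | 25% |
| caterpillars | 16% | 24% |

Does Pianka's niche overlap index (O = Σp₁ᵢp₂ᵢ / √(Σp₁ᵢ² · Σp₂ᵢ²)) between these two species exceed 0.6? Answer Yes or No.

Yes

Convert percentages to proportions (divide by 100).
Σ p₁ᵢp₂ᵢ = 0.0084 + 0.0018 + 0.0044 + 0.0444 + 0.0014 + 0.0800 + 0.0384 = 0.1788
Σp_1ᵢ² = 0.07² + 0.02² + 0.04² + 0.37² + 0.02² + 0.32² + 0.16² = 0.0049 + 0.0004 + 0.0016 + 0.1369 + 0.0004 + 0.1024 + 0.0256 = 0.2722
Σp_2ᵢ² = 0.12² + 0.09² + 0.11² + 0.12² + 0.07² + 0.25² + 0.24² = 0.0144 + 0.0081 + 0.0121 + 0.0144 + 0.0049 + 0.0625 + 0.0576 = 0.1740
O = 0.1788 / √(0.2722 × 0.1740) = 0.1788 / 0.21763 = 0.8216
O = 0.8216 > 0.6 → Yes.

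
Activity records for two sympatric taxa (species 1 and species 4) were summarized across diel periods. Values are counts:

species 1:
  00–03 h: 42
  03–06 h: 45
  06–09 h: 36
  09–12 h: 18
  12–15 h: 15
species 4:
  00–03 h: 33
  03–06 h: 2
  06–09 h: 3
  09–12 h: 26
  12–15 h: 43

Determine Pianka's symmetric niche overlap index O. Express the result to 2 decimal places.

0.60

Proportions for species 1 (n=156): 42/156=0.2692, 45/156=0.2885, 36/156=0.2308, 18/156=0.1154, 15/156=0.0962
Proportions for species 4 (n=107): 33/107=0.3084, 2/107=0.0187, 3/107=0.0280, 26/107=0.2430, 43/107=0.4019
Σ p₁ᵢp₂ᵢ = 0.083021 + 0.005395 + 0.006462 + 0.028042 + 0.038663 = 0.161583
Σp_1ᵢ² = 0.2692² + 0.2885² + 0.2308² + 0.1154² + 0.0962² = 0.072469 + 0.083232 + 0.053269 + 0.013317 + 0.009254 = 0.231541
Σp_2ᵢ² = 0.3084² + 0.0187² + 0.0280² + 0.2430² + 0.4019² = 0.095111 + 0.000350 + 0.000784 + 0.059049 + 0.161524 = 0.316818
O = 0.161583 / √(0.231541 × 0.316818) = 0.161583 / 0.2708438 = 0.5966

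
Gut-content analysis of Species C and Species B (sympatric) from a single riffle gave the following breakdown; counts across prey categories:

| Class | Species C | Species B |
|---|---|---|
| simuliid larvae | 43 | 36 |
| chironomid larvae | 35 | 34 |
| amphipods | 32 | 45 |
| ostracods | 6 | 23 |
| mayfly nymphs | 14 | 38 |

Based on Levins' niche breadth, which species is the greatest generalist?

Species B

Proportions for Species C (n=130): 43/130=0.3308, 35/130=0.2692, 32/130=0.2462, 6/130=0.0462, 14/130=0.1077
Proportions for Species B (n=176): 36/176=0.2045, 34/176=0.1932, 45/176=0.2557, 23/176=0.1307, 38/176=0.2159
Σp_Cᵢ² = 0.3308² + 0.2692² + 0.2462² + 0.0462² + 0.1077² = 0.109429 + 0.072469 + 0.060614 + 0.002134 + 0.011599 = 0.256245
B_C = 1 / 0.256245 = 3.9025
Σp_Bᵢ² = 0.2045² + 0.1932² + 0.2557² + 0.1307² + 0.2159² = 0.041820 + 0.037326 + 0.065382 + 0.017082 + 0.046613 = 0.208223
B_B = 1 / 0.208223 = 4.8025
Highest B → broadest niche (most generalist): Species B (B = 4.80).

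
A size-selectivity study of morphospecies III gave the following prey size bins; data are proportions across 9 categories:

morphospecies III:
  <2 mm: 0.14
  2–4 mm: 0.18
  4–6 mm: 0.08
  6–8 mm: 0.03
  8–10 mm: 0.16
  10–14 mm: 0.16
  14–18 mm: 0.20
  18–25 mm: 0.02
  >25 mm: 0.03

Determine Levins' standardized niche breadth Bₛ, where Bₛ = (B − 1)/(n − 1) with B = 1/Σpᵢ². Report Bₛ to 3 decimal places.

0.698

Σpᵢ² = 0.14² + 0.18² + 0.08² + 0.03² + 0.16² + 0.16² + 0.20² + 0.02² + 0.03² = 0.0196 + 0.0324 + 0.0064 + 0.0009 + 0.0256 + 0.0256 + 0.0400 + 0.0004 + 0.0009 = 0.1518
B = 1 / 0.1518 = 6.58762
Bₛ = (B − 1)/(n − 1) = (6.58762 − 1)/(9 − 1) = 5.58762/8 = 0.69845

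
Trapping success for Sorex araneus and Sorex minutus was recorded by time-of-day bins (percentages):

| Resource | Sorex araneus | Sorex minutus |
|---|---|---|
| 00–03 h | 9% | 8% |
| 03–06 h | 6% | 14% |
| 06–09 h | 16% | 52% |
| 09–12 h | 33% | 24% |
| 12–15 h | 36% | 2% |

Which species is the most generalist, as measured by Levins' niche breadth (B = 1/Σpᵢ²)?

Sorex araneus

Convert percentages to proportions (divide by 100).
Σp_aranᵢ² = 0.09² + 0.06² + 0.16² + 0.33² + 0.36² = 0.0081 + 0.0036 + 0.0256 + 0.1089 + 0.1296 = 0.2758
B_aran = 1 / 0.2758 = 3.6258
Σp_minuᵢ² = 0.08² + 0.14² + 0.52² + 0.24² + 0.02² = 0.0064 + 0.0196 + 0.2704 + 0.0576 + 0.0004 = 0.3544
B_minu = 1 / 0.3544 = 2.8217
Highest B → broadest niche (most generalist): Sorex araneus (B = 3.63).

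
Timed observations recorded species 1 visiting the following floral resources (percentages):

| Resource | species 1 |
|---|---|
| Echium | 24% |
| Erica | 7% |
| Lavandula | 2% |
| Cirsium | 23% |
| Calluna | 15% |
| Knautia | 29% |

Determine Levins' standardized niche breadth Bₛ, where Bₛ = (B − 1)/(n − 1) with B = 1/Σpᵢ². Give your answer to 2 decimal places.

Convert percentages to proportions (divide by 100).
Σpᵢ² = 0.24² + 0.07² + 0.02² + 0.23² + 0.15² + 0.29² = 0.0576 + 0.0049 + 0.0004 + 0.0529 + 0.0225 + 0.0841 = 0.2224
B = 1 / 0.2224 = 4.4964
Bₛ = (B − 1)/(n − 1) = (4.4964 − 1)/(6 − 1) = 3.4964/5 = 0.6993

0.70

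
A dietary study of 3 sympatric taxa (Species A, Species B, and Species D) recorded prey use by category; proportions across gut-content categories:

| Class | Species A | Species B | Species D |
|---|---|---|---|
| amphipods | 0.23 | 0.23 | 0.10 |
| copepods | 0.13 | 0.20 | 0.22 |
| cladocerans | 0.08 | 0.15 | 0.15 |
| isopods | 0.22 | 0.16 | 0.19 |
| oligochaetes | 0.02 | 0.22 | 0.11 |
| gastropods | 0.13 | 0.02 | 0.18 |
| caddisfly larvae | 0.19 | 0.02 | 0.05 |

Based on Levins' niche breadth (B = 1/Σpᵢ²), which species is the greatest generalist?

Species D

Σp_Aᵢ² = 0.23² + 0.13² + 0.08² + 0.22² + 0.02² + 0.13² + 0.19² = 0.0529 + 0.0169 + 0.0064 + 0.0484 + 0.0004 + 0.0169 + 0.0361 = 0.1780
B_A = 1 / 0.1780 = 5.6180
Σp_Bᵢ² = 0.23² + 0.20² + 0.15² + 0.16² + 0.22² + 0.02² + 0.02² = 0.0529 + 0.0400 + 0.0225 + 0.0256 + 0.0484 + 0.0004 + 0.0004 = 0.1902
B_B = 1 / 0.1902 = 5.2576
Σp_Dᵢ² = 0.10² + 0.22² + 0.15² + 0.19² + 0.11² + 0.18² + 0.05² = 0.0100 + 0.0484 + 0.0225 + 0.0361 + 0.0121 + 0.0324 + 0.0025 = 0.1640
B_D = 1 / 0.1640 = 6.0976
Highest B → broadest niche (most generalist): Species D (B = 6.10).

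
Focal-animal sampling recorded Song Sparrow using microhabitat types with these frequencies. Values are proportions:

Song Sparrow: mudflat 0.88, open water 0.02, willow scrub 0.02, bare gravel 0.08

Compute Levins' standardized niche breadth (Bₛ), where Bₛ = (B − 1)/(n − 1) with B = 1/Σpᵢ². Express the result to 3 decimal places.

Σpᵢ² = 0.88² + 0.02² + 0.02² + 0.08² = 0.7744 + 0.0004 + 0.0004 + 0.0064 = 0.7816
B = 1 / 0.7816 = 1.27943
Bₛ = (B − 1)/(n − 1) = (1.27943 − 1)/(4 − 1) = 0.27943/3 = 0.09314

0.093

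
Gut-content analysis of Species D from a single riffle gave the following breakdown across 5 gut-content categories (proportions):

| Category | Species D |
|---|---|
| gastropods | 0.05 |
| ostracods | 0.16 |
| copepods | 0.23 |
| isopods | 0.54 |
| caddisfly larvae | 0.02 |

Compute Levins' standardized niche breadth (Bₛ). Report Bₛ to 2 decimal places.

Σpᵢ² = 0.05² + 0.16² + 0.23² + 0.54² + 0.02² = 0.0025 + 0.0256 + 0.0529 + 0.2916 + 0.0004 = 0.3730
B = 1 / 0.3730 = 2.6810
Bₛ = (B − 1)/(n − 1) = (2.6810 − 1)/(5 − 1) = 1.6810/4 = 0.4203

0.42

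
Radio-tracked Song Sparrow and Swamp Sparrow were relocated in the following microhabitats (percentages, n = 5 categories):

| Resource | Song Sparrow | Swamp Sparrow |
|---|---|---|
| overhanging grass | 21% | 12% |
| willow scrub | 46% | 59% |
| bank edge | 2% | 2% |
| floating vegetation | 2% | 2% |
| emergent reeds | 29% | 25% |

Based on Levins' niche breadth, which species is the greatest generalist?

Song Sparrow

Convert percentages to proportions (divide by 100).
Σp_Songᵢ² = 0.21² + 0.46² + 0.02² + 0.02² + 0.29² = 0.0441 + 0.2116 + 0.0004 + 0.0004 + 0.0841 = 0.3406
B_Song = 1 / 0.3406 = 2.9360
Σp_Swamᵢ² = 0.12² + 0.59² + 0.02² + 0.02² + 0.25² = 0.0144 + 0.3481 + 0.0004 + 0.0004 + 0.0625 = 0.4258
B_Swam = 1 / 0.4258 = 2.3485
Highest B → broadest niche (most generalist): Song Sparrow (B = 2.94).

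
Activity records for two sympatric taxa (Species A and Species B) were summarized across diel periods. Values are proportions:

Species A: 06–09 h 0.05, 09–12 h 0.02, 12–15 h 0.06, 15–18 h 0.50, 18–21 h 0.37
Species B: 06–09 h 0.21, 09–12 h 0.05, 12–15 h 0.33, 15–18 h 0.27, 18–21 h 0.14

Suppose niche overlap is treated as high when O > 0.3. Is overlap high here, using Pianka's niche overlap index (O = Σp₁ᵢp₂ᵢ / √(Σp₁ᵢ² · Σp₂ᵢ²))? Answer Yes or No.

Σ p₁ᵢp₂ᵢ = 0.0105 + 0.0010 + 0.0198 + 0.1350 + 0.0518 = 0.2181
Σp_1ᵢ² = 0.05² + 0.02² + 0.06² + 0.50² + 0.37² = 0.0025 + 0.0004 + 0.0036 + 0.2500 + 0.1369 = 0.3934
Σp_2ᵢ² = 0.21² + 0.05² + 0.33² + 0.27² + 0.14² = 0.0441 + 0.0025 + 0.1089 + 0.0729 + 0.0196 = 0.2480
O = 0.2181 / √(0.3934 × 0.2480) = 0.2181 / 0.31235 = 0.6983
O = 0.6983 > 0.3 → Yes.

Yes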